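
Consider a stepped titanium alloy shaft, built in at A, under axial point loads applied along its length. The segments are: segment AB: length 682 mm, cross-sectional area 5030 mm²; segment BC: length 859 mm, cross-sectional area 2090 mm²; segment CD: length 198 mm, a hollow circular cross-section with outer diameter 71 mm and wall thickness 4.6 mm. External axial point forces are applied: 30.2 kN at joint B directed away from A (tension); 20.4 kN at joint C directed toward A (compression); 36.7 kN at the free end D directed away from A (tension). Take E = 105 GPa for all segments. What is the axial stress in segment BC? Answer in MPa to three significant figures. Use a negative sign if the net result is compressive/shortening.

7.80 MPa

Internal axial forces (sectioning from the free end, tension +): N_CD = 36.7 kN, N_BC = 16.3 kN, N_AB = 46.5 kN.
σ_BC = N_BC/A_BC = 16300/2090 = 7.799 MPa.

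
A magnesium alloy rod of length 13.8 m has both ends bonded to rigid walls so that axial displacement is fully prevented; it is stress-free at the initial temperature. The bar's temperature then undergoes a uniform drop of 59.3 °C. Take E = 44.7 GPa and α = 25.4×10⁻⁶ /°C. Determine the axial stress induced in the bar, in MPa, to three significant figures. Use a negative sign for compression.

67.3 MPa

Free thermal expansion αLΔT = 25.4e-6 · 13800 · -59.3 = -20.79 mm.
The walls impose strain ε = −(-20.79)/13800 = 1.5062e-03; σ = Eε = 44700 · 1.5062e-03 = 67.33 MPa.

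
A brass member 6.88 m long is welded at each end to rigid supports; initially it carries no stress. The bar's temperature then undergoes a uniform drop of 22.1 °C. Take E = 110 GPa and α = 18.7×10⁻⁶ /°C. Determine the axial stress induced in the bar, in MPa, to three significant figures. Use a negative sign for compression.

Free thermal expansion αLΔT = 18.7e-6 · 6880 · -22.1 = -2.843 mm.
The walls impose strain ε = −(-2.843)/6880 = 4.1327e-04; σ = Eε = 110000 · 4.1327e-04 = 45.46 MPa.

45.5 MPa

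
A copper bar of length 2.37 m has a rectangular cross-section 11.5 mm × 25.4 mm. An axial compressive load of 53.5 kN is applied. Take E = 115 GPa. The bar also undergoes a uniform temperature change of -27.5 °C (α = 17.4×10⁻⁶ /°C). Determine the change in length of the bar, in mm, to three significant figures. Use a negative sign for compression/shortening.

A = 292.1 mm².
δ_mech = NL/(AE) = -53500·2370/(292.1·115000) = -3.775 mm.
δ_thermal = αLΔT = 17.4e-6·2370·-27.5 = -1.134 mm.
δ = δ_mech + δ_thermal = -4.909 mm.

-4.91 mm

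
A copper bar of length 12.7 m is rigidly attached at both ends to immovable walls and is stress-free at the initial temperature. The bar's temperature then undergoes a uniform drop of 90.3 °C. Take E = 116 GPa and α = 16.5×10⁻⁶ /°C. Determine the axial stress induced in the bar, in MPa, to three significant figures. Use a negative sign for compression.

173 MPa

Free thermal expansion αLΔT = 16.5e-6 · 12700 · -90.3 = -18.92 mm.
The walls impose strain ε = −(-18.92)/12700 = 1.4899e-03; σ = Eε = 116000 · 1.4899e-03 = 172.8 MPa.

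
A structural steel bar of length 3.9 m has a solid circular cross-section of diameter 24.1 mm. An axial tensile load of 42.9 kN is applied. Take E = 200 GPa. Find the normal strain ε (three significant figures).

4.70e-04

A = 456.2 mm².
σ = N/A = 94.04 MPa; ε = σ/E = 94.04/200000 = 4.702e-04.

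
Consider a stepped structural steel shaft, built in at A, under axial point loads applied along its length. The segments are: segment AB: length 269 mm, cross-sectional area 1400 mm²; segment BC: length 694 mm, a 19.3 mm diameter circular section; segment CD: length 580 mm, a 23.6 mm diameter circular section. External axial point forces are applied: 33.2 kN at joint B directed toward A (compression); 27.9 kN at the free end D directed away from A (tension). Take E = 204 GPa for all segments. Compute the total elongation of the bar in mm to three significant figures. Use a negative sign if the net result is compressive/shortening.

Internal axial forces (sectioning from the free end, tension +): N_CD = 27.9 kN, N_BC = 27.9 kN, N_AB = -5.3 kN.
A_BC = 292.6 mm².
A_CD = 437.4 mm².
δ_AB = -5300·269/(1400·204000) = -0.004992 mm
δ_BC = 27900·694/(292.6·204000) = 0.3244 mm
δ_CD = 27900·580/(437.4·204000) = 0.1813 mm
δ = Σδ_i = 0.5008 mm.

0.501 mm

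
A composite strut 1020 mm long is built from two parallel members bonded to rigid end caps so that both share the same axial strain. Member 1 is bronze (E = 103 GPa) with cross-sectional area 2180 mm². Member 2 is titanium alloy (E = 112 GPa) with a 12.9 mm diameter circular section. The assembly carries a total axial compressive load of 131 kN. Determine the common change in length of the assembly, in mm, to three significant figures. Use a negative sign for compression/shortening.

-0.559 mm

A_2 = 130.7 mm².
Equal strain + equilibrium ⇒ each member carries load in proportion to AE: A₁E₁ = 224500000 N, A₂E₂ = 14640000 N, ΣAE = 239200000 N.
δ = PL/ΣAE = -131000·1020/239200000 = -0.5587 mm.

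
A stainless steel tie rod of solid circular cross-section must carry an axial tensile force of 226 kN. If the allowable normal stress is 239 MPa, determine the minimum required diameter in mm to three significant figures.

34.7 mm

Required area A ≥ P/σ_allow = 226000/239 = 945.6 mm².
For a solid circular section, d ≥ √(4A/π) = 34.7 mm.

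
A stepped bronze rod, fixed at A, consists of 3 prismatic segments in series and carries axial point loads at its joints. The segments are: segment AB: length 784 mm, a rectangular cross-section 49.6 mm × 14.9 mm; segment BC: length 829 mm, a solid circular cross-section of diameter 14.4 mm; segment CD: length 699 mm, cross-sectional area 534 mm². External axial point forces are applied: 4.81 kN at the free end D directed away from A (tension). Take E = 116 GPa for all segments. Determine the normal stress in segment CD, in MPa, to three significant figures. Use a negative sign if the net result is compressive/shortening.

Internal axial forces (sectioning from the free end, tension +): N_CD = 4.81 kN, N_BC = 4.81 kN, N_AB = 4.81 kN.
σ_CD = N_CD/A_CD = 4810/534 = 9.007 MPa.

9.01 MPa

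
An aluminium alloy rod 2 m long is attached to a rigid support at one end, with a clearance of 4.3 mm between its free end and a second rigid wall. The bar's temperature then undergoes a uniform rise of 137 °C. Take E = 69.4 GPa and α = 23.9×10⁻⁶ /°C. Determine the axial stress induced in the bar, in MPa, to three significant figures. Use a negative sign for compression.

Free thermal expansion αLΔT = 23.9e-6 · 2000 · 137 = 6.549 mm.
The walls engage after the gap closes; constrained expansion = 6.549 − 4.3 = 2.249 mm.
The walls impose strain ε = −(2.249)/2000 = -1.1243e-03; σ = Eε = 69400 · -1.1243e-03 = -78.03 MPa.

-78.0 MPa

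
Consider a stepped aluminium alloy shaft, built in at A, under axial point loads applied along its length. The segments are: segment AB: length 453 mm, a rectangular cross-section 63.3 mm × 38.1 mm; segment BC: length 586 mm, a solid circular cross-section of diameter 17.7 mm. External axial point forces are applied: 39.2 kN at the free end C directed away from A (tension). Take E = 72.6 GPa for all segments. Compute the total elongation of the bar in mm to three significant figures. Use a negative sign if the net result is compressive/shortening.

Internal axial forces (sectioning from the free end, tension +): N_BC = 39.2 kN, N_AB = 39.2 kN.
A_AB = 2412 mm².
A_BC = 246.1 mm².
δ_AB = 39200·453/(2412·72600) = 0.1014 mm
δ_BC = 39200·586/(246.1·72600) = 1.286 mm
δ = Σδ_i = 1.387 mm.

1.39 mm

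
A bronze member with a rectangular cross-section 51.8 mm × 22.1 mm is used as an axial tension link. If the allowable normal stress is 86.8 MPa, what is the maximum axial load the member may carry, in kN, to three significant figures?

99.4 kN

A = 1145 mm².
P_max = σ_allow · A = 86.8 · 1145 = 99370 N = 99.37 kN.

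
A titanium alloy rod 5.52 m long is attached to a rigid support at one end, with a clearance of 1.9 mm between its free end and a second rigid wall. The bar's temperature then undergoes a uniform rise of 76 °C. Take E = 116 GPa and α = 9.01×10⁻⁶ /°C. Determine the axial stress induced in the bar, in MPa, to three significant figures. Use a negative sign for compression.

-39.5 MPa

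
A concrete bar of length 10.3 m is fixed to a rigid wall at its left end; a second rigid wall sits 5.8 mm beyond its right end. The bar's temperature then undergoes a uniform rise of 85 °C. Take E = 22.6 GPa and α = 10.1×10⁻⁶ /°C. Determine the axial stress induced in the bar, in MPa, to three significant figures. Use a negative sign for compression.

Free thermal expansion αLΔT = 10.1e-6 · 10300 · 85 = 8.843 mm.
The walls engage after the gap closes; constrained expansion = 8.843 − 5.8 = 3.043 mm.
The walls impose strain ε = −(3.043)/10300 = -2.9539e-04; σ = Eε = 22600 · -2.9539e-04 = -6.676 MPa.

-6.68 MPa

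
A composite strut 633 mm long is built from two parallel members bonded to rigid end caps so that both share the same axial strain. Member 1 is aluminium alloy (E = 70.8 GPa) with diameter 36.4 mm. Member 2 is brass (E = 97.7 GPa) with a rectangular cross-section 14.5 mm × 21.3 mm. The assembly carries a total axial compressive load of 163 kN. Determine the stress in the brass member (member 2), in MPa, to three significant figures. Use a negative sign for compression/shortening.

-153 MPa

A_1 = 1041 mm².
A_2 = 308.9 mm².
Equal strain + equilibrium ⇒ each member carries load in proportion to AE: A₁E₁ = 73680000 N, A₂E₂ = 30170000 N, ΣAE = 103900000 N.
σ₂ = P·E₂/ΣAE = -163000·97700/103900000 = -153.3 MPa.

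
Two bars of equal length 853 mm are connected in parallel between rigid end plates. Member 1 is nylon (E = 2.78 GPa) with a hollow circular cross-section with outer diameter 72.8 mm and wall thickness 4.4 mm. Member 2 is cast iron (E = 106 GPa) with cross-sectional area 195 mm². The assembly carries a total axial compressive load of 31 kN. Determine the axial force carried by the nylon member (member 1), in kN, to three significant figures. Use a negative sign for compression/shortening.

A_1 = 945.5 mm².
Equal strain + equilibrium ⇒ each member carries load in proportion to AE: A₁E₁ = 2628000 N, A₂E₂ = 20670000 N, ΣAE = 23300000 N.
F₁ = P·A₁E₁/ΣAE = -31000·2628000/23300000 = -3497 N.

-3.50 kN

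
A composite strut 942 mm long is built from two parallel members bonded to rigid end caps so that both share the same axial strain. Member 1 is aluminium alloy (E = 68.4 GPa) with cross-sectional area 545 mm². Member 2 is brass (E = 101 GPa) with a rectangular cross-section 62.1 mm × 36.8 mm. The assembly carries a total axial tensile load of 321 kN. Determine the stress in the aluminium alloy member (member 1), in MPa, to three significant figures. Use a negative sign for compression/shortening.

81.9 MPa

A_2 = 2285 mm².
Equal strain + equilibrium ⇒ each member carries load in proportion to AE: A₁E₁ = 37280000 N, A₂E₂ = 230800000 N, ΣAE = 268100000 N.
σ₁ = P·E₁/ΣAE = 321000·68400/268100000 = 81.9 MPa.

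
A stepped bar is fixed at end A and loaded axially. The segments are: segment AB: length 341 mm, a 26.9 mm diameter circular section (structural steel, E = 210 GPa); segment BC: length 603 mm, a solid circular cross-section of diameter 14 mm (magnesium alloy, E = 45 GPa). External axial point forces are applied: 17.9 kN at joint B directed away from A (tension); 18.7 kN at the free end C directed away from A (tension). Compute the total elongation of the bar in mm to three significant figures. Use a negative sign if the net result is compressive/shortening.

Internal axial forces (sectioning from the free end, tension +): N_BC = 18.7 kN, N_AB = 36.6 kN.
A_AB = 568.3 mm².
A_BC = 153.9 mm².
δ_AB = 36600·341/(568.3·210000) = 0.1046 mm
δ_BC = 18700·603/(153.9·45000) = 1.628 mm
δ = Σδ_i = 1.732 mm.

1.73 mm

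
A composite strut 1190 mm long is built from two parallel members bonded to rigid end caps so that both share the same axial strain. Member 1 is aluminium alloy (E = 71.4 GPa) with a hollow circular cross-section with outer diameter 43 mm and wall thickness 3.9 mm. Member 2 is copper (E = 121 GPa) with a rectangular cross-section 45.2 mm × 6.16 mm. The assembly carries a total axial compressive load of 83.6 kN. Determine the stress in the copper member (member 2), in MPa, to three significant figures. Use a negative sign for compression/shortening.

A_1 = 479.1 mm².
A_2 = 278.4 mm².
Equal strain + equilibrium ⇒ each member carries load in proportion to AE: A₁E₁ = 34200000 N, A₂E₂ = 33690000 N, ΣAE = 67900000 N.
σ₂ = P·E₂/ΣAE = -83600·121000/67900000 = -149 MPa.

-149 MPa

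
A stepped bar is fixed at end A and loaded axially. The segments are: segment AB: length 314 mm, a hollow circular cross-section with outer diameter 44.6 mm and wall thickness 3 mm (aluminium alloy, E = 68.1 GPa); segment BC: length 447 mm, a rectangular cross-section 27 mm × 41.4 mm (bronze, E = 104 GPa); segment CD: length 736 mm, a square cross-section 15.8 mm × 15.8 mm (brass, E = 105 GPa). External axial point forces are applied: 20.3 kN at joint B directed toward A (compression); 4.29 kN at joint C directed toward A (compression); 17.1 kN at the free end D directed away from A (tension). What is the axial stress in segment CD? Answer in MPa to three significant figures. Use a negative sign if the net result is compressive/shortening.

68.5 MPa

Internal axial forces (sectioning from the free end, tension +): N_CD = 17.1 kN, N_BC = 12.81 kN, N_AB = -7.49 kN.
A_CD = 249.6 mm².
σ_CD = N_CD/A_CD = 17100/249.6 = 68.5 MPa.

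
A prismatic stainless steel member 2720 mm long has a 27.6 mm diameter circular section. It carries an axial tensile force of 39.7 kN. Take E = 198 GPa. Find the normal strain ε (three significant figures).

3.35e-04

A = 598.3 mm².
σ = N/A = 66.36 MPa; ε = σ/E = 66.36/198000 = 3.351e-04.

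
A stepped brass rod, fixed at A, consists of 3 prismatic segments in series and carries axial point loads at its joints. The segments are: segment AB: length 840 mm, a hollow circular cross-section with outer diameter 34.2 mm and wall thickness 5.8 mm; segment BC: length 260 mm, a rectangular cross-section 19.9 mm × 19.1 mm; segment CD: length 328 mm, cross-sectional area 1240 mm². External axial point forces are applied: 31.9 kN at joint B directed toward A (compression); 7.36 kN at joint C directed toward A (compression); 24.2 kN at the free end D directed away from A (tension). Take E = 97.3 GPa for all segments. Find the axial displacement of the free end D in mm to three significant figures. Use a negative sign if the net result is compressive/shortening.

Internal axial forces (sectioning from the free end, tension +): N_CD = 24.2 kN, N_BC = 16.84 kN, N_AB = -15.06 kN.
A_AB = 517.5 mm².
A_BC = 380.1 mm².
δ_AB = -15060·840/(517.5·97300) = -0.2512 mm
δ_BC = 16840·260/(380.1·97300) = 0.1184 mm
δ_CD = 24200·328/(1240·97300) = 0.06579 mm
δ = Σδ_i = -0.06706 mm.

-0.0671 mm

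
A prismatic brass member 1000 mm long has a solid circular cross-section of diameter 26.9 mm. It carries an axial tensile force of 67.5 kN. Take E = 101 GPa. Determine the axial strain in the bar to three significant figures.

0.00118

A = 568.3 mm².
σ = N/A = 118.8 MPa; ε = σ/E = 118.8/101000 = 1.176e-03.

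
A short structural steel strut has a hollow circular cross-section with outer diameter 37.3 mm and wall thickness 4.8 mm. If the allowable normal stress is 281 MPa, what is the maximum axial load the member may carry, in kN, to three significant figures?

138 kN

A = 490.1 mm².
P_max = σ_allow · A = 281 · 490.1 = 137700 N = 137.7 kN.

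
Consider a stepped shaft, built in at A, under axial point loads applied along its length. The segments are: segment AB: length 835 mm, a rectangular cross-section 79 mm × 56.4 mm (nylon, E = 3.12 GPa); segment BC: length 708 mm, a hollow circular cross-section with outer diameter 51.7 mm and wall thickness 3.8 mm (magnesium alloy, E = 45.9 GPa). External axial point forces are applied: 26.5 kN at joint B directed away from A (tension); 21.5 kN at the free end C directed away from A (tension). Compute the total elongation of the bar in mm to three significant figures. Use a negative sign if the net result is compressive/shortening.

3.46 mm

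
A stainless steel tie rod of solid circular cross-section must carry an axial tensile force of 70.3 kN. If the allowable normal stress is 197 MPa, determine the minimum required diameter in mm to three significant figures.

Required area A ≥ P/σ_allow = 70300/197 = 356.9 mm².
For a solid circular section, d ≥ √(4A/π) = 21.32 mm.

21.3 mm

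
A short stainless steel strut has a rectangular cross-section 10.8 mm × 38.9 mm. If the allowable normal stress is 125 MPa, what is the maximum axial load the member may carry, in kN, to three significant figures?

A = 420.1 mm².
P_max = σ_allow · A = 125 · 420.1 = 52520 N = 52.52 kN.

52.5 kN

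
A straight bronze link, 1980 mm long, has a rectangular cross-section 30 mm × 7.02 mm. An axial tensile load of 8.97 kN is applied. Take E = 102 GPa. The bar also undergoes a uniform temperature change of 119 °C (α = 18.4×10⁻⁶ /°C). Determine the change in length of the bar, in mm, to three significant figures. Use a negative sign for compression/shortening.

5.16 mm

A = 210.6 mm².
δ_mech = NL/(AE) = 8970·1980/(210.6·102000) = 0.8268 mm.
δ_thermal = αLΔT = 18.4e-6·1980·119 = 4.335 mm.
δ = δ_mech + δ_thermal = 5.162 mm.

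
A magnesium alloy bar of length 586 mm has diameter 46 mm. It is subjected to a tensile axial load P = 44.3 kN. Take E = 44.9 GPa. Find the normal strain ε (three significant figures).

5.94e-04

A = 1662 mm².
σ = N/A = 26.66 MPa; ε = σ/E = 26.66/44900 = 5.937e-04.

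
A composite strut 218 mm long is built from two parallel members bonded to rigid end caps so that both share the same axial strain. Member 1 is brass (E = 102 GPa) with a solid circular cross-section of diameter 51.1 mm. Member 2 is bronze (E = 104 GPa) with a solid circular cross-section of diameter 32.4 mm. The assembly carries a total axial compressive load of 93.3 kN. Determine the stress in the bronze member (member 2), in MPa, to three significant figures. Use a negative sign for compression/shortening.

-32.9 MPa

A_1 = 2051 mm².
A_2 = 824.5 mm².
Equal strain + equilibrium ⇒ each member carries load in proportion to AE: A₁E₁ = 209200000 N, A₂E₂ = 85750000 N, ΣAE = 294900000 N.
σ₂ = P·E₂/ΣAE = -93300·104000/294900000 = -32.9 MPa.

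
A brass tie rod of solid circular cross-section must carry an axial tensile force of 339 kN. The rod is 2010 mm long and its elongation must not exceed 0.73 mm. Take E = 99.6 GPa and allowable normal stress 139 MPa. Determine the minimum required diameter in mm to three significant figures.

109 mm

Required area A ≥ P/σ_allow = 339000/139 = 2439 mm².
For a solid circular section, d ≥ √(4A/π) = 55.72 mm.
Elongation limit: A ≥ PL/(Eδ_allow) = 339000·2010/(99600·0.73) = 9372 mm² ⇒ d ≥ 109.2 mm.
The elongation limit governs.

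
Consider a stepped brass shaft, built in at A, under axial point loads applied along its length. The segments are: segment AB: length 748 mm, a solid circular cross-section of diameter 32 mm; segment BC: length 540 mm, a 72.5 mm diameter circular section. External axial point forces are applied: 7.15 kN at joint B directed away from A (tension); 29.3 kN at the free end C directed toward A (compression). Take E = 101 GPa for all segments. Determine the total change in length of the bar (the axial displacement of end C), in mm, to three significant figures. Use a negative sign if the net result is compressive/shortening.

-0.242 mm

Internal axial forces (sectioning from the free end, tension +): N_BC = -29.3 kN, N_AB = -22.15 kN.
A_AB = 804.2 mm².
A_BC = 4128 mm².
δ_AB = -22150·748/(804.2·101000) = -0.204 mm
δ_BC = -29300·540/(4128·101000) = -0.03795 mm
δ = Σδ_i = -0.2419 mm.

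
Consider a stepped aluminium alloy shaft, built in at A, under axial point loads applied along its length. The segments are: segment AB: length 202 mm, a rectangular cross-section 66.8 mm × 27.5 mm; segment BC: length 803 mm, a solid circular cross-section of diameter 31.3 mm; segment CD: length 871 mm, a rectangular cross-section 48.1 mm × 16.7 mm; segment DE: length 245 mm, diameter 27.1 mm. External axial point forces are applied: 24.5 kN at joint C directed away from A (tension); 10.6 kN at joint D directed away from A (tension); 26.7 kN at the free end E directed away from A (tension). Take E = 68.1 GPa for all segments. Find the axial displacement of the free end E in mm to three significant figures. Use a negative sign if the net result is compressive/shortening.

1.81 mm

Internal axial forces (sectioning from the free end, tension +): N_DE = 26.7 kN, N_CD = 37.3 kN, N_BC = 61.8 kN, N_AB = 61.8 kN.
A_AB = 1837 mm².
A_BC = 769.4 mm².
A_CD = 803.3 mm².
A_DE = 576.8 mm².
δ_AB = 61800·202/(1837·68100) = 0.09979 mm
δ_BC = 61800·803/(769.4·68100) = 0.9471 mm
δ_CD = 37300·871/(803.3·68100) = 0.5939 mm
δ_DE = 26700·245/(576.8·68100) = 0.1665 mm
δ = Σδ_i = 1.807 mm.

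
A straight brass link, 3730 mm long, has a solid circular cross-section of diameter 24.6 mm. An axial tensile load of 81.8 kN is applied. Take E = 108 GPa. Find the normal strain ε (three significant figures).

0.00159

A = 475.3 mm².
σ = N/A = 172.1 MPa; ε = σ/E = 172.1/108000 = 1.594e-03.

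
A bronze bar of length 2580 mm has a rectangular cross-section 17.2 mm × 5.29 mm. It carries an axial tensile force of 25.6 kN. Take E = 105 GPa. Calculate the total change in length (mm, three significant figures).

A = 90.99 mm².
δ_mech = NL/(AE) = 25600·2580/(90.99·105000) = 6.913 mm.

6.91 mm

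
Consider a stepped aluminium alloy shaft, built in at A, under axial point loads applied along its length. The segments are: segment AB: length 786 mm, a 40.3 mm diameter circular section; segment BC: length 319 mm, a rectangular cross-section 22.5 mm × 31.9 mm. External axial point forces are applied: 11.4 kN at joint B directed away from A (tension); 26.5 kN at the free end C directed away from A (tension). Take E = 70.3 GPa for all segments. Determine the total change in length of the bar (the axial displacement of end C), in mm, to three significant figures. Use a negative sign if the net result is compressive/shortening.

0.500 mm

Internal axial forces (sectioning from the free end, tension +): N_BC = 26.5 kN, N_AB = 37.9 kN.
A_AB = 1276 mm².
A_BC = 717.8 mm².
δ_AB = 37900·786/(1276·70300) = 0.3322 mm
δ_BC = 26500·319/(717.8·70300) = 0.1675 mm
δ = Σδ_i = 0.4997 mm.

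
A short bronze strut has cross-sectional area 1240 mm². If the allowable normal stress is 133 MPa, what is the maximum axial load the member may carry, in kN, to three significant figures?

P_max = σ_allow · A = 133 · 1240 = 164900 N = 164.9 kN.

165 kN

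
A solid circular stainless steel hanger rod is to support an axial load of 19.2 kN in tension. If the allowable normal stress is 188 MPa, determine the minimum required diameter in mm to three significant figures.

Required area A ≥ P/σ_allow = 19200/188 = 102.1 mm².
For a solid circular section, d ≥ √(4A/π) = 11.4 mm.

11.4 mm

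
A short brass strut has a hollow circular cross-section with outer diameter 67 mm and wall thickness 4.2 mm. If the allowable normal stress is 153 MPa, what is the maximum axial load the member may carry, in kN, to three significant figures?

127 kN

A = 828.6 mm².
P_max = σ_allow · A = 153 · 828.6 = 126800 N = 126.8 kN.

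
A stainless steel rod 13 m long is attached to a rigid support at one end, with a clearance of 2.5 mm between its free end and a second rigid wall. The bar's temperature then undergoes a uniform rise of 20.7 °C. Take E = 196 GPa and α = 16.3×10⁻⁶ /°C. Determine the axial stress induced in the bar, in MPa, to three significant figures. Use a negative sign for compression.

Free thermal expansion αLΔT = 16.3e-6 · 13000 · 20.7 = 4.386 mm.
The walls engage after the gap closes; constrained expansion = 4.386 − 2.5 = 1.886 mm.
The walls impose strain ε = −(1.886)/13000 = -1.4510e-04; σ = Eε = 196000 · -1.4510e-04 = -28.44 MPa.

-28.4 MPa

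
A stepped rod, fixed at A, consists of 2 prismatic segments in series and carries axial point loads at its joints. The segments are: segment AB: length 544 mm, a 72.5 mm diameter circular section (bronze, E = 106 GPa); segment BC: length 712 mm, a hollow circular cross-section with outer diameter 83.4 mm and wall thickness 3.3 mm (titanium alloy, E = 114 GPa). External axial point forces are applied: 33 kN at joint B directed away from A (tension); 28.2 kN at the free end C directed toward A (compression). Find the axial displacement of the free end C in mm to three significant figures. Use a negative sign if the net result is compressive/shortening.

Internal axial forces (sectioning from the free end, tension +): N_BC = -28.2 kN, N_AB = 4.8 kN.
A_AB = 4128 mm².
A_BC = 830.4 mm².
δ_AB = 4800·544/(4128·106000) = 0.005967 mm
δ_BC = -28200·712/(830.4·114000) = -0.2121 mm
δ = Σδ_i = -0.2061 mm.

-0.206 mm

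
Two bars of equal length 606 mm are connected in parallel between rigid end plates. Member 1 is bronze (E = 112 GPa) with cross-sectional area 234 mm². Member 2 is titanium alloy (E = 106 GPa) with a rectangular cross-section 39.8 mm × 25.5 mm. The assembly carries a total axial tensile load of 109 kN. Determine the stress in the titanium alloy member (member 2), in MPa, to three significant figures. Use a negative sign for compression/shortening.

A_2 = 1015 mm².
Equal strain + equilibrium ⇒ each member carries load in proportion to AE: A₁E₁ = 26210000 N, A₂E₂ = 107600000 N, ΣAE = 133800000 N.
σ₂ = P·E₂/ΣAE = 109000·106000/133800000 = 86.36 MPa.

86.4 MPa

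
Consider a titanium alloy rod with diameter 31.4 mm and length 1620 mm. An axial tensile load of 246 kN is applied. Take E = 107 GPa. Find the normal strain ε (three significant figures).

A = 774.4 mm².
σ = N/A = 317.7 MPa; ε = σ/E = 317.7/107000 = 2.969e-03.

0.00297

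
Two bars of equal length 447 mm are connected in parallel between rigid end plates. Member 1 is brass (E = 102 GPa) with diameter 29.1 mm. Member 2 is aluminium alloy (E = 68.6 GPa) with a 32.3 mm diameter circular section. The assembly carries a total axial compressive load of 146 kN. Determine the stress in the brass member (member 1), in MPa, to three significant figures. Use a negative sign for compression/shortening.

A_1 = 665.1 mm².
A_2 = 819.4 mm².
Equal strain + equilibrium ⇒ each member carries load in proportion to AE: A₁E₁ = 67840000 N, A₂E₂ = 56210000 N, ΣAE = 124000000 N.
σ₁ = P·E₁/ΣAE = -146000·102000/124000000 = -120 MPa.

-120 MPa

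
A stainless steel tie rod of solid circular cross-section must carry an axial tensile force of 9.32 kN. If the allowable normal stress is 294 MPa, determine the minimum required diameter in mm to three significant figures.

Required area A ≥ P/σ_allow = 9320/294 = 31.7 mm².
For a solid circular section, d ≥ √(4A/π) = 6.353 mm.

6.35 mm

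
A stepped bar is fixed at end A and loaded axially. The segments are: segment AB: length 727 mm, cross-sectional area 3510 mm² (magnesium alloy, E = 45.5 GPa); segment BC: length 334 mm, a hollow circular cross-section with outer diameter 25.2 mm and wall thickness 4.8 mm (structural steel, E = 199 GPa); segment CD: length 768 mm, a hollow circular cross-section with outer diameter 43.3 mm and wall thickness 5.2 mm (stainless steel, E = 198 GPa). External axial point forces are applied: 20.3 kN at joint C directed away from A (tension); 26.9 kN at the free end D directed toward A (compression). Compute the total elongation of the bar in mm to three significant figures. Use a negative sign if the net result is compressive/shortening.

Internal axial forces (sectioning from the free end, tension +): N_CD = -26.9 kN, N_BC = -6.6 kN, N_AB = -6.6 kN.
A_BC = 307.6 mm².
A_CD = 622.4 mm².
δ_AB = -6600·727/(3510·45500) = -0.03004 mm
δ_BC = -6600·334/(307.6·199000) = -0.03601 mm
δ_CD = -26900·768/(622.4·198000) = -0.1676 mm
δ = Σδ_i = -0.2337 mm.

-0.234 mm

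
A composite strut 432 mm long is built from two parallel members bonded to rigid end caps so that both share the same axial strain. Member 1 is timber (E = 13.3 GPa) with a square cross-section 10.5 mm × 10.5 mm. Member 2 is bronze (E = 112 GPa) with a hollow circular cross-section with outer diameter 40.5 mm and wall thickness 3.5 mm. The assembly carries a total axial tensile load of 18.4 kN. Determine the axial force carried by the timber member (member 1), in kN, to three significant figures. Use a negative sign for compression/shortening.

0.574 kN

A_1 = 110.2 mm².
A_2 = 406.8 mm².
Equal strain + equilibrium ⇒ each member carries load in proportion to AE: A₁E₁ = 1466000 N, A₂E₂ = 45570000 N, ΣAE = 47030000 N.
F₁ = P·A₁E₁/ΣAE = 18400·1466000/47030000 = 573.7 N.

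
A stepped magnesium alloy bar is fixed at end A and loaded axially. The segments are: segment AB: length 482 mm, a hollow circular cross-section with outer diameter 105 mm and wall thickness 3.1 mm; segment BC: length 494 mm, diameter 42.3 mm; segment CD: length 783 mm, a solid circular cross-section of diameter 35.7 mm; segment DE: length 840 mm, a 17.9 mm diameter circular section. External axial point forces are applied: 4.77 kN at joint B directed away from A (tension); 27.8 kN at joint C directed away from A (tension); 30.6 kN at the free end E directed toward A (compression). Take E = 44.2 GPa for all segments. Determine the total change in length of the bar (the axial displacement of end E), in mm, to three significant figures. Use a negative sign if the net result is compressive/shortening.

Internal axial forces (sectioning from the free end, tension +): N_DE = -30.6 kN, N_CD = -30.6 kN, N_BC = -2.8 kN, N_AB = 1.97 kN.
A_AB = 992.4 mm².
A_BC = 1405 mm².
A_CD = 1001 mm².
A_DE = 251.6 mm².
δ_AB = 1970·482/(992.4·44200) = 0.02165 mm
δ_BC = -2800·494/(1405·44200) = -0.02227 mm
δ_CD = -30600·783/(1001·44200) = -0.5415 mm
δ_DE = -30600·840/(251.6·44200) = -2.311 mm
δ = Σδ_i = -2.853 mm.

-2.85 mm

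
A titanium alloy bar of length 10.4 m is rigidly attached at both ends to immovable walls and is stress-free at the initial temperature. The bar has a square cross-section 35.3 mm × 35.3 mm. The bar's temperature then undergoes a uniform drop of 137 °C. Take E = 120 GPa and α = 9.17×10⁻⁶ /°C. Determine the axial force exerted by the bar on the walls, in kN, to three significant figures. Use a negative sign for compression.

188 kN

Free thermal expansion αLΔT = 9.17e-6 · 10400 · -137 = -13.07 mm.
The walls impose strain ε = −(-13.07)/10400 = 1.2563e-03; σ = Eε = 120000 · 1.2563e-03 = 150.8 MPa.
Wall reaction R = σ·A = 150.8·1246 = 187900 N = 187.9 kN.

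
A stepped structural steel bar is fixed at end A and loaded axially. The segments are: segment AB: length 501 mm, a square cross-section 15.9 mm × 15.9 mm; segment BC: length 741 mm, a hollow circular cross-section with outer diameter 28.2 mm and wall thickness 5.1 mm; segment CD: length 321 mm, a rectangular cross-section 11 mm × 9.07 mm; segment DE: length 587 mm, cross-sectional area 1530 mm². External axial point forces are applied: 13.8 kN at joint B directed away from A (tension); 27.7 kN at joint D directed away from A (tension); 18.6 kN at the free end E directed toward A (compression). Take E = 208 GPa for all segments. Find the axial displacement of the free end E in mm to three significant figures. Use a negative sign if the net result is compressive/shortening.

0.412 mm

Internal axial forces (sectioning from the free end, tension +): N_DE = -18.6 kN, N_CD = 9.1 kN, N_BC = 9.1 kN, N_AB = 22.9 kN.
A_AB = 252.8 mm².
A_BC = 370.1 mm².
A_CD = 99.77 mm².
δ_AB = 22900·501/(252.8·208000) = 0.2182 mm
δ_BC = 9100·741/(370.1·208000) = 0.08759 mm
δ_CD = 9100·321/(99.77·208000) = 0.1408 mm
δ_DE = -18600·587/(1530·208000) = -0.03431 mm
δ = Σδ_i = 0.4122 mm.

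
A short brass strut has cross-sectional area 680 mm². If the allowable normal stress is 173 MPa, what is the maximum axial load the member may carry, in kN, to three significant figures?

P_max = σ_allow · A = 173 · 680 = 117600 N = 117.6 kN.

118 kN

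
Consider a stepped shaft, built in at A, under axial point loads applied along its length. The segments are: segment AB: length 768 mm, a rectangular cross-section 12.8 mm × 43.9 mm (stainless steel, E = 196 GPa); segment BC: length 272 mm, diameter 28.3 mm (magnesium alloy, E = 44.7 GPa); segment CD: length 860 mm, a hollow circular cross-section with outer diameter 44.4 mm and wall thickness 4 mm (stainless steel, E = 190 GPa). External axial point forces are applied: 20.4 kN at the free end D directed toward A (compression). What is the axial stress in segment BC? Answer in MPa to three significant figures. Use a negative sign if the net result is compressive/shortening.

-32.4 MPa

Internal axial forces (sectioning from the free end, tension +): N_CD = -20.4 kN, N_BC = -20.4 kN, N_AB = -20.4 kN.
A_BC = 629 mm².
σ_BC = N_BC/A_BC = -20400/629 = -32.43 MPa.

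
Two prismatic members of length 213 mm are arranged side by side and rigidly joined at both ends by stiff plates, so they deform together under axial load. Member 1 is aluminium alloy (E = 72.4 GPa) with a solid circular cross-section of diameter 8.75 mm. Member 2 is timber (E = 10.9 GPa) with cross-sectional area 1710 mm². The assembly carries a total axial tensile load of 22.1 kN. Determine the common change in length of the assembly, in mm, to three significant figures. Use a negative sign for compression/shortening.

A_1 = 60.13 mm².
Equal strain + equilibrium ⇒ each member carries load in proportion to AE: A₁E₁ = 4354000 N, A₂E₂ = 18640000 N, ΣAE = 22990000 N.
δ = PL/ΣAE = 22100·213/22990000 = 0.2047 mm.

0.205 mm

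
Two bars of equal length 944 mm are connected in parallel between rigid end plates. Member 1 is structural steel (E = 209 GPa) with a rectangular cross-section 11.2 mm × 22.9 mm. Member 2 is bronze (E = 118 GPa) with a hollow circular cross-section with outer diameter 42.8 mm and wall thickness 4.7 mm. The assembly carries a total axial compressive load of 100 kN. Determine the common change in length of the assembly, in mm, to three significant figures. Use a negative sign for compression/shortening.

-0.787 mm

A_1 = 256.5 mm².
A_2 = 562.6 mm².
Equal strain + equilibrium ⇒ each member carries load in proportion to AE: A₁E₁ = 53600000 N, A₂E₂ = 66380000 N, ΣAE = 120000000 N.
δ = PL/ΣAE = -100000·944/120000000 = -0.7868 mm.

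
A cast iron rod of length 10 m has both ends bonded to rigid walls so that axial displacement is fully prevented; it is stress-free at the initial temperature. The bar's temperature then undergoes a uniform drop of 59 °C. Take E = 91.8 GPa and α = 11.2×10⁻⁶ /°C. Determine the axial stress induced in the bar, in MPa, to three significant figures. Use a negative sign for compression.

60.7 MPa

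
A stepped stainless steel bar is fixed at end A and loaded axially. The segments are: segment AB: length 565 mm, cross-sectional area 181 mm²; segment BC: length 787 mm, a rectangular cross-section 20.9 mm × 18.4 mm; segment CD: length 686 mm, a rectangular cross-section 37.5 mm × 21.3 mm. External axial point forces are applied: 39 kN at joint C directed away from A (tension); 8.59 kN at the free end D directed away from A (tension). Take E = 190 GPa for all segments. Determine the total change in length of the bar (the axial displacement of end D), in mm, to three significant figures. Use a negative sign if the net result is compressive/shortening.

Internal axial forces (sectioning from the free end, tension +): N_CD = 8.59 kN, N_BC = 47.59 kN, N_AB = 47.59 kN.
A_BC = 384.6 mm².
A_CD = 798.8 mm².
δ_AB = 47590·565/(181·190000) = 0.7819 mm
δ_BC = 47590·787/(384.6·190000) = 0.5126 mm
δ_CD = 8590·686/(798.8·190000) = 0.03883 mm
δ = Σδ_i = 1.333 mm.

1.33 mm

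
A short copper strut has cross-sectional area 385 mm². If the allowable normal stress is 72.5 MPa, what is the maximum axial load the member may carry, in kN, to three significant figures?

27.9 kN

P_max = σ_allow · A = 72.5 · 385 = 27910 N = 27.91 kN.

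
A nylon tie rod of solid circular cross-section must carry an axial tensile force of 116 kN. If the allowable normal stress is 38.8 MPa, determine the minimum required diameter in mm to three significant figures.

61.7 mm

Required area A ≥ P/σ_allow = 116000/38.8 = 2990 mm².
For a solid circular section, d ≥ √(4A/π) = 61.7 mm.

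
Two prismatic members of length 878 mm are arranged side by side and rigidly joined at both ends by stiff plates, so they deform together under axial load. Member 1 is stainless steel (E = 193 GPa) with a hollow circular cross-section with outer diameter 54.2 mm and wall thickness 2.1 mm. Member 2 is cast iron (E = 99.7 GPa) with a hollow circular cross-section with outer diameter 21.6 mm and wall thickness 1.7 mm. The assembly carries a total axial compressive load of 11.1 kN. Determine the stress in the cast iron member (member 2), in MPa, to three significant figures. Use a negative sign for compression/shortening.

-14.4 MPa

A_1 = 343.7 mm².
A_2 = 106.3 mm².
Equal strain + equilibrium ⇒ each member carries load in proportion to AE: A₁E₁ = 66340000 N, A₂E₂ = 10600000 N, ΣAE = 76930000 N.
σ₂ = P·E₂/ΣAE = -11100·99700/76930000 = -14.38 MPa.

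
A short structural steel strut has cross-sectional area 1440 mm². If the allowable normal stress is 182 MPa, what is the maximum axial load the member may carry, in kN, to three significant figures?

262 kN

P_max = σ_allow · A = 182 · 1440 = 262100 N = 262.1 kN.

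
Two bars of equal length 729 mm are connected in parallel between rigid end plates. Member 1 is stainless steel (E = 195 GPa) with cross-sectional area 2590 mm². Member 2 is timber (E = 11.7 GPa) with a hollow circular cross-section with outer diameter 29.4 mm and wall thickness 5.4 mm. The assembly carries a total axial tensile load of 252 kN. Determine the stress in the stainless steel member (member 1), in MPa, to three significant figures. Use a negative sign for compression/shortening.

96.4 MPa

A_2 = 407.2 mm².
Equal strain + equilibrium ⇒ each member carries load in proportion to AE: A₁E₁ = 505000000 N, A₂E₂ = 4764000 N, ΣAE = 509800000 N.
σ₁ = P·E₁/ΣAE = 252000·195000/509800000 = 96.39 MPa.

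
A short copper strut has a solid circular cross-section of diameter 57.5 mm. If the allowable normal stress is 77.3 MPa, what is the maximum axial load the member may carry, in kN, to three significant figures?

A = 2597 mm².
P_max = σ_allow · A = 77.3 · 2597 = 200700 N = 200.7 kN.

201 kN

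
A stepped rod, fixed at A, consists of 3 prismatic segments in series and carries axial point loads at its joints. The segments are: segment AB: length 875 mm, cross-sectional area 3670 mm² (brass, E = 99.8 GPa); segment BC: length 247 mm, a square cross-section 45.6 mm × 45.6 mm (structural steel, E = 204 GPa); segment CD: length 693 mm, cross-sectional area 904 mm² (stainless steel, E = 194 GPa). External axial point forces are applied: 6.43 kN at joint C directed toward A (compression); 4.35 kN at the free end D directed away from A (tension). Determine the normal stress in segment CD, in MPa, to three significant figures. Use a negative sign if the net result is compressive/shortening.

Internal axial forces (sectioning from the free end, tension +): N_CD = 4.35 kN, N_BC = -2.08 kN, N_AB = -2.08 kN.
σ_CD = N_CD/A_CD = 4350/904 = 4.812 MPa.

4.81 MPa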